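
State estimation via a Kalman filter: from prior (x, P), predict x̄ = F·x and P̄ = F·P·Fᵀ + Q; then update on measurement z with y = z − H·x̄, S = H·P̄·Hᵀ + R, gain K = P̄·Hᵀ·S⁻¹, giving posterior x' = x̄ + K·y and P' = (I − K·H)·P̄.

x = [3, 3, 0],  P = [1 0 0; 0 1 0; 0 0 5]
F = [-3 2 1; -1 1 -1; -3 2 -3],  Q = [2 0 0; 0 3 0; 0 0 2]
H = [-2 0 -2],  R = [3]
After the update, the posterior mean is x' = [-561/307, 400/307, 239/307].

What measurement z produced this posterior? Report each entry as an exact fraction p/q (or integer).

z = [2]

x̄ = F·x = [-3, 0, -3]
P̄ = F·P·Fᵀ + Q = [20 0 -2; 0 10 20; -2 20 60]
S = H·P̄·Hᵀ + R = [307]
K = P̄·Hᵀ·S⁻¹ = [-36/307; -40/307; -116/307]
x' − x̄ = [360/307, 400/307, 1160/307] = K·y
y = (KᵀK)⁻¹·Kᵀ·(x' − x̄) = [-10]
z = y + H·x̄ = [-10] + [12] = [2]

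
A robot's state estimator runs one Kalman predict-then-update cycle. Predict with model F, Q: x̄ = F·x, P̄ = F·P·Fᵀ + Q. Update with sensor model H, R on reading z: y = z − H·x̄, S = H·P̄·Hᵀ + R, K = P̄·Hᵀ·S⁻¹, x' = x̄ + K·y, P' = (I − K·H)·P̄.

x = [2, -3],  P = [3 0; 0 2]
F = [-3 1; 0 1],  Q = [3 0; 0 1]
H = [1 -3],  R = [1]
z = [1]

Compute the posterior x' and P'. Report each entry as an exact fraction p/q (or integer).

x' = [-203/24, -151/48]
P' = [215/12 139/24; 139/24 95/48]

x̄ = F·x = [-9, -3]
P̄ = F·P·Fᵀ + Q = [32 2; 2 3]
y = z − H·x̄ = [1]
S = H·P̄·Hᵀ + R = [48]
K = P̄·Hᵀ·S⁻¹ = [13/24; -7/48]
x' = x̄ + K·y = [-203/24, -151/48]
P' = (I − K·H)·P̄ = [215/12 139/24; 139/24 95/48]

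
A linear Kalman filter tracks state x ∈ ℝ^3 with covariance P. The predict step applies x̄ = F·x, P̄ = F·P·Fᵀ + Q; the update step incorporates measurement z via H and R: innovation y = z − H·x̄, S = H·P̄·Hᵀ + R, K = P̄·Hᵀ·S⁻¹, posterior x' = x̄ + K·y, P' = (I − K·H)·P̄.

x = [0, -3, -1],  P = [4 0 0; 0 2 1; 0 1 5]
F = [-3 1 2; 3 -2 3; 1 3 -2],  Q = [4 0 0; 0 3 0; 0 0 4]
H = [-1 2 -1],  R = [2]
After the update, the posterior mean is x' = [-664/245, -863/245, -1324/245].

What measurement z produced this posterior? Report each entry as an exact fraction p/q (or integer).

x̄ = F·x = [-5, 3, -7]
P̄ = F·P·Fᵀ + Q = [66 -11 -22; -11 80 -17; -22 -17 34]
S = H·P̄·Hᵀ + R = [490]
K = P̄·Hᵀ·S⁻¹ = [-33/245; 94/245; -23/245]
x' − x̄ = [561/245, -1598/245, 391/245] = K·y
y = (KᵀK)⁻¹·Kᵀ·(x' − x̄) = [-17]
z = y + H·x̄ = [-17] + [18] = [1]

z = [1]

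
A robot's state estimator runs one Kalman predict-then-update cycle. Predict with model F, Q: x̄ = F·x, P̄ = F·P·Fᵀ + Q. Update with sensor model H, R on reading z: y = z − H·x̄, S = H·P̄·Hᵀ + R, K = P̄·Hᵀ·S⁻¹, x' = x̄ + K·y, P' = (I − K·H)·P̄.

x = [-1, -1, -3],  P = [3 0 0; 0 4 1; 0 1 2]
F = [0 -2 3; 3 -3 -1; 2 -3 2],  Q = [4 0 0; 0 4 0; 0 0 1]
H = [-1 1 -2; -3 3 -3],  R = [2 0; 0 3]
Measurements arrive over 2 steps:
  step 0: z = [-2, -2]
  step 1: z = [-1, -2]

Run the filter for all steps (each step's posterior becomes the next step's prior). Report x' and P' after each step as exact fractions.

step 0: x' = [13727/9558, 2227/1062, 4079/3186], P' = [30695/9558 3979/1062 1823/3186; 3979/1062 875/118 1087/354; 1823/3186 1087/354 2327/1062]
step 1: x' = [-2415847/5748362, -11348369/11496724, 1552747/11496724], P' = [10516150/2874181 13088839/2874181 2559822/2874181; 13088839/2874181 47622407/5748362 17959125/5748362; 2559822/2874181 17959125/5748362 11240881/5748362]

step 0: x̄ = F·x = [-7, 3, -5]
step 0: P̄ = F·P·Fᵀ + Q = [26 11 23; 11 75 47; 23 47 45]
step 0: y = z − H·x̄ = [-22, -47]
step 0: S = H·P̄·Hᵀ + R = [165 291; 291 687]
step 0: K = P̄·Hᵀ·S⁻¹ = [-2911/9558 -353/9558; -1313/1062 635/1062; -3001/3186 979/3186]
step 0: x' = x̄ + K·y = [13727/9558, 2227/1062, 4079/3186]
step 0: P' = (I − K·H)·P̄ = [30695/9558 3979/1062 1823/3186; 3979/1062 875/118 1087/354; 1823/3186 1087/354 2327/1062]
step 1: x̄ = F·x = [-125/354, -385/118, -139/162]
step 1: P̄ = F·P·Fᵀ + Q = [1951/118 -107/118 37/6; -107/118 5827/118 37/2; 37/6 37/2 1963/162]
step 1: y = z − H·x̄ = [925/4779, 13237/3186]
step 1: S = H·P̄·Hᵀ + R = [329104/4779 262670/1593; 262670/1593 530591/1062]
step 1: K = P̄·Hᵀ·S⁻¹ = [-2546955/5748362 12867/2874181; -14473521/11496724 1742802/2874181; -9642281/11496724 799300/2874181]
step 1: x' = x̄ + K·y = [-2415847/5748362, -11348369/11496724, 1552747/11496724]
step 1: P' = (I − K·H)·P̄ = [10516150/2874181 13088839/2874181 2559822/2874181; 13088839/2874181 47622407/5748362 17959125/5748362; 2559822/2874181 17959125/5748362 11240881/5748362]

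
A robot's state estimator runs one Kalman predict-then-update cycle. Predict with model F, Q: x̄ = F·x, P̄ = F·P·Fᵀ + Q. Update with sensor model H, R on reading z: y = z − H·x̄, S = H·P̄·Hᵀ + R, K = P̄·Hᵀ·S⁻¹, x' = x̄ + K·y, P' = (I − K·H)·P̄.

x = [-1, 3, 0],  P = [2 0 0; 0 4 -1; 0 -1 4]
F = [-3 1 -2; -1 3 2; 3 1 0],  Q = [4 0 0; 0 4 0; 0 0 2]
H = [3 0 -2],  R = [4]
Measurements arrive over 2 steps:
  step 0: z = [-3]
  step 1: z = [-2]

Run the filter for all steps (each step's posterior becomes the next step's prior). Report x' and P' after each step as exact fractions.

step 0: x̄ = F·x = [6, 10, 0]
step 0: P̄ = F·P·Fᵀ + Q = [46 6 -12; 6 46 4; -12 4 24]
step 0: y = z − H·x̄ = [-21]
step 0: S = H·P̄·Hᵀ + R = [658]
step 0: K = P̄·Hᵀ·S⁻¹ = [81/329; 5/329; -6/47]
step 0: x' = x̄ + K·y = [39/47, 455/47, 126/47]
step 0: P' = (I − K·H)·P̄ = [2012/329 1164/329 408/47; 1164/329 15084/329 248/47; 408/47 248/47 624/47]
step 1: x̄ = F·x = [86/47, 1578/47, 572/47]
step 1: P̄ = F·P·Fᵀ + Q = [10332/47 544/47 -3376/47; 544/47 158980/329 69136/329; -3376/47 69136/329 40834/329]
step 1: y = z − H·x̄ = [792/47]
step 1: S = H·P̄·Hᵀ + R = [1099152/329]
step 1: K = P̄·Hᵀ·S⁻¹ = [66059/274788; -7928/68697; -38141/274788]
step 1: x' = x̄ + K·y = [44888/7633, 241430/7633, 75042/7633]
step 1: P' = (I − K·H)·P̄ = [1837843/68697 7162496/68697 2723735/68697; 7162496/68697 30139204/68697 10759600/68697; 2723735/68697 10759600/68697 4104673/68697]

step 0: x' = [39/47, 455/47, 126/47], P' = [2012/329 1164/329 408/47; 1164/329 15084/329 248/47; 408/47 248/47 624/47]
step 1: x' = [44888/7633, 241430/7633, 75042/7633], P' = [1837843/68697 7162496/68697 2723735/68697; 7162496/68697 30139204/68697 10759600/68697; 2723735/68697 10759600/68697 4104673/68697]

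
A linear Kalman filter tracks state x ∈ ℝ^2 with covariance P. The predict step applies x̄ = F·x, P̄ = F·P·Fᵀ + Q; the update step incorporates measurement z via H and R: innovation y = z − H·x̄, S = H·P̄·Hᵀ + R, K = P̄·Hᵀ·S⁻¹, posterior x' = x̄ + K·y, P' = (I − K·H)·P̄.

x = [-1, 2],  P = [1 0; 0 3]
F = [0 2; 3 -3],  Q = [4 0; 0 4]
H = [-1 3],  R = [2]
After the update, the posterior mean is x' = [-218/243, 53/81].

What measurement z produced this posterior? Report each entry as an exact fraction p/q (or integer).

z = [3]

x̄ = F·x = [4, -9]
P̄ = F·P·Fᵀ + Q = [16 -18; -18 40]
S = H·P̄·Hᵀ + R = [486]
K = P̄·Hᵀ·S⁻¹ = [-35/243; 23/81]
x' − x̄ = [-1190/243, 782/81] = K·y
y = (KᵀK)⁻¹·Kᵀ·(x' − x̄) = [34]
z = y + H·x̄ = [34] + [-31] = [3]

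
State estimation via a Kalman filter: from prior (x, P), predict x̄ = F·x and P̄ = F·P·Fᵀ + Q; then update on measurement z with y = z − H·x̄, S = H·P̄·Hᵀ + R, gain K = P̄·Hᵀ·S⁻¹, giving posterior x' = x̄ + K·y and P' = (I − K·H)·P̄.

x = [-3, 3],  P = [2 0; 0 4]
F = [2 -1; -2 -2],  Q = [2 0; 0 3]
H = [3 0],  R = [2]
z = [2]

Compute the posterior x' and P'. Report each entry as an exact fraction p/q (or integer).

x̄ = F·x = [-9, 0]
P̄ = F·P·Fᵀ + Q = [14 0; 0 27]
y = z − H·x̄ = [29]
S = H·P̄·Hᵀ + R = [128]
K = P̄·Hᵀ·S⁻¹ = [21/64; 0]
x' = x̄ + K·y = [33/64, 0]
P' = (I − K·H)·P̄ = [7/32 0; 0 27]

x' = [33/64, 0]
P' = [7/32 0; 0 27]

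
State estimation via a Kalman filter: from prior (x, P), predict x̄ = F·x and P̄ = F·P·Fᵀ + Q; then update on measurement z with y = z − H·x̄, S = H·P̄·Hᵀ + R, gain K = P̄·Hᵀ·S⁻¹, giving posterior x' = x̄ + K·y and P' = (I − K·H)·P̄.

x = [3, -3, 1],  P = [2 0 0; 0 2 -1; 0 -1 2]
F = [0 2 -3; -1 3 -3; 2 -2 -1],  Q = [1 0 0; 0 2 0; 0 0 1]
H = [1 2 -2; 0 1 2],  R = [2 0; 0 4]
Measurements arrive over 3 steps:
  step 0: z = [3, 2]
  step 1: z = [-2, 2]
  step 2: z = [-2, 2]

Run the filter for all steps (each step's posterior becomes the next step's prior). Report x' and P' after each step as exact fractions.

step 0: x' = [69165/40901, 51566/40901, 29592/40901], P' = [91698/40901 -9012/40901 29046/40901; -9012/40901 22028/40901 6448/40901; 29046/40901 6448/40901 26382/40901]
step 1: x' = [50938968/131159693, -4076046/18737099, 128290401/131159693], P' = [224848138/131159693 -4176116/18737099 62987686/131159693; -4176116/18737099 10084256/18737099 2906086/18737099; 62987686/131159693 2906086/18737099 71102201/131159693]
step 2: x' = [-609628013114/703266765935, -108868231418/703266765935, 348359512106/703266765935], P' = [1202579292614/703266765935 -157494078892/703266765935 336502320034/703266765935; -157494078892/703266765935 378253076856/703266765935 108822994478/703266765935; 336502320034/703266765935 108822994478/703266765935 380705303539/703266765935]

step 0: x̄ = F·x = [-9, -15, 11]
step 0: P̄ = F·P·Fᵀ + Q = [39 45 -6; 45 58 -13; -6 -13 15]
step 0: y = z − H·x̄ = [64, -5]
step 0: S = H·P̄·Hᵀ + R = [641 63; 63 70]
step 0: K = P̄·Hᵀ·S⁻¹ = [1113/5843 12270/40901; 1582/5843 8731/40901; -773/5843 14803/40901]
step 0: x' = x̄ + K·y = [69165/40901, 51566/40901, 29592/40901]
step 0: P' = (I − K·H)·P̄ = [91698/40901 -9012/40901 29046/40901; -9012/40901 22028/40901 6448/40901; 29046/40901 6448/40901 26382/40901]
step 1: x̄ = F·x = [14356/40901, -3243/40901, 5606/40901]
step 1: P̄ = F·P·Fᵀ + Q = [289075/40901 378048/40901 -193498/40901; 378048/40901 721474/40901 -434400/40901; -193498/40901 -434400/40901 503891/40901]
step 1: y = z − H·x̄ = [-78460/40901, 73833/40901]
step 1: S = H·P̄·Hᵀ + R = [11033721/40901 -1450364/40901; -1450364/40901 1163042/40901]
step 1: K = P̄·Hᵀ·S⁻¹ = [20203571/131159693 24185640/131159693; 5090112/18737099 3974107/18737099; -19265756/131159693 40636751/131159693]
step 1: x' = x̄ + K·y = [50938968/131159693, -4076046/18737099, 128290401/131159693]
step 1: P' = (I − K·H)·P̄ = [224848138/131159693 -4176116/18737099 62987686/131159693; -4176116/18737099 10084256/18737099 2906086/18737099; 62987686/131159693 2906086/18737099 71102201/131159693]
step 2: x̄ = F·x = [-441935847/131159693, -521407137/131159693, 30652179/131159693]
step 2: P̄ = F·P·Fᵀ + Q = [809327446/131159693 1005748213/131159693 -482539521/131159693; 1005748213/131159693 1949551613/131159693 -1147701545/131159693; -482539521/131159693 -1147701545/131159693 1447295774/131159693]
step 2: y = z − H·x̄ = [1283735093/131159693, 722422165/131159693]
step 2: S = H·P̄·Hᵀ + R = [29793799676/131159693 -4144813789/131159693; -4144813789/131159693 3672567301/131159693]
step 2: K = P̄·Hᵀ·S⁻¹ = [107293247381/703266765935 128877640294/703266765935; 190683042932/703266765935 148974766453/703266765935; -103631149044/703266765935 217558400389/703266765935]
step 2: x' = x̄ + K·y = [-609628013114/703266765935, -108868231418/703266765935, 348359512106/703266765935]
step 2: P' = (I − K·H)·P̄ = [1202579292614/703266765935 -157494078892/703266765935 336502320034/703266765935; -157494078892/703266765935 378253076856/703266765935 108822994478/703266765935; 336502320034/703266765935 108822994478/703266765935 380705303539/703266765935]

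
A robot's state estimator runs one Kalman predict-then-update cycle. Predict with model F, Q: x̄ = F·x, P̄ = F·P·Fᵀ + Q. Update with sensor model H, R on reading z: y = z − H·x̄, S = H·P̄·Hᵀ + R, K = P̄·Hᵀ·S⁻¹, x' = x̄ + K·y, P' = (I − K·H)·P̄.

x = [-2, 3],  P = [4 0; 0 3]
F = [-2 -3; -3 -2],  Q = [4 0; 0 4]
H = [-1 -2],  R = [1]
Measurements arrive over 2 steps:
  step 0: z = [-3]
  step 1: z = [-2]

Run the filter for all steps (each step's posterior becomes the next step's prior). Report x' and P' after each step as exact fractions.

step 0: x' = [-134/53, 146/53], P' = [2767/424 -659/212; -659/212 183/106]
step 1: x' = [-18854/6187, 46786/18561], P' = [26696/6187 -12879/6187; -12879/6187 92915/74244]

step 0: x̄ = F·x = [-5, 0]
step 0: P̄ = F·P·Fᵀ + Q = [47 42; 42 52]
step 0: y = z − H·x̄ = [-8]
step 0: S = H·P̄·Hᵀ + R = [424]
step 0: K = P̄·Hᵀ·S⁻¹ = [-131/424; -73/212]
step 0: x' = x̄ + K·y = [-134/53, 146/53]
step 0: P' = (I − K·H)·P̄ = [2767/424 -659/212; -659/212 183/106]
step 1: x̄ = F·x = [-170/53, 110/53]
step 1: P̄ = F·P·Fᵀ + Q = [442/53 965/106; 965/106 13711/424]
step 1: y = z − H·x̄ = [-56/53]
step 1: S = H·P̄·Hᵀ + R = [18561/106]
step 1: K = P̄·Hᵀ·S⁻¹ = [-938/6187; -15641/37122]
step 1: x' = x̄ + K·y = [-18854/6187, 46786/18561]
step 1: P' = (I − K·H)·P̄ = [26696/6187 -12879/6187; -12879/6187 92915/74244]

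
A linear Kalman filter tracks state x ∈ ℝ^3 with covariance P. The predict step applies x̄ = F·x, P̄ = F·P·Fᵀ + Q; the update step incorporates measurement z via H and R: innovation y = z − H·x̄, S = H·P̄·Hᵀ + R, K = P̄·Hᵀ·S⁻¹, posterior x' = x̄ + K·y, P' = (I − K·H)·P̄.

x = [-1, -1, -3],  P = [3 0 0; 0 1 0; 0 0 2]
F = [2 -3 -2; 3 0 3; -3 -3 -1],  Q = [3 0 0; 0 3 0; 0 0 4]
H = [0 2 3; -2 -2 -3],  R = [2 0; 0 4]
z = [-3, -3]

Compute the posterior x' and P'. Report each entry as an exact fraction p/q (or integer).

x' = [529/168, -3537/280, 311/42]
P' = [3361/2352 219/784 -295/588; 219/784 183831/3920 -6141/196; -295/588 -6141/196 3109/147]

x̄ = F·x = [7, -12, 9]
P̄ = F·P·Fᵀ + Q = [32 6 -5; 6 48 -33; -5 -33 42]
y = z − H·x̄ = [-6, 14]
S = H·P̄·Hᵀ + R = [176 -168; -168 294]
K = P̄·Hᵀ·S⁻¹ = [-53/112 -281/588; -57/560 -87/980; 11/28 8/147]
x' = x̄ + K·y = [529/168, -3537/280, 311/42]
P' = (I − K·H)·P̄ = [3361/2352 219/784 -295/588; 219/784 183831/3920 -6141/196; -295/588 -6141/196 3109/147]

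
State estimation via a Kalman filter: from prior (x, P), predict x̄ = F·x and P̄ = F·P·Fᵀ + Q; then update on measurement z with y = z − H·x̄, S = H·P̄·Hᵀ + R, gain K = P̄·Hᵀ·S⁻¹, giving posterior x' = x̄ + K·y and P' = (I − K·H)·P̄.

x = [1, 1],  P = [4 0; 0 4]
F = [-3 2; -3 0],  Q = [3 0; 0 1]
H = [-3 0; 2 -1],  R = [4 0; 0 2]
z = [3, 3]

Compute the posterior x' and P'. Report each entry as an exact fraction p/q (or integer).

x' = [-7509/8101, -37325/8101]
P' = [3396/8101 6200/8101; 6200/8101 25422/8101]

x̄ = F·x = [-1, -3]
P̄ = F·P·Fᵀ + Q = [55 36; 36 37]
y = z − H·x̄ = [0, 2]
S = H·P̄·Hᵀ + R = [499 -222; -222 115]
K = P̄·Hᵀ·S⁻¹ = [-2547/8101 296/8101; -4650/8101 -6511/8101]
x' = x̄ + K·y = [-7509/8101, -37325/8101]
P' = (I − K·H)·P̄ = [3396/8101 6200/8101; 6200/8101 25422/8101]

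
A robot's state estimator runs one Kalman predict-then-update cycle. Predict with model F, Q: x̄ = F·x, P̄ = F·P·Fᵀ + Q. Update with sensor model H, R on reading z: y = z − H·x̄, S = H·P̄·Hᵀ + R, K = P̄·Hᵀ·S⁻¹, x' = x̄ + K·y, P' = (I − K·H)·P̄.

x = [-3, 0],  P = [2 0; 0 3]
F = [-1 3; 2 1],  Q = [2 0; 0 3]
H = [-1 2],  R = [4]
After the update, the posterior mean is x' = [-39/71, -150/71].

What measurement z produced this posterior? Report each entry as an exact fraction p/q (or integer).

z = [-3]

x̄ = F·x = [3, -6]
P̄ = F·P·Fᵀ + Q = [31 5; 5 14]
S = H·P̄·Hᵀ + R = [71]
K = P̄·Hᵀ·S⁻¹ = [-21/71; 23/71]
x' − x̄ = [-252/71, 276/71] = K·y
y = (KᵀK)⁻¹·Kᵀ·(x' − x̄) = [12]
z = y + H·x̄ = [12] + [-15] = [-3]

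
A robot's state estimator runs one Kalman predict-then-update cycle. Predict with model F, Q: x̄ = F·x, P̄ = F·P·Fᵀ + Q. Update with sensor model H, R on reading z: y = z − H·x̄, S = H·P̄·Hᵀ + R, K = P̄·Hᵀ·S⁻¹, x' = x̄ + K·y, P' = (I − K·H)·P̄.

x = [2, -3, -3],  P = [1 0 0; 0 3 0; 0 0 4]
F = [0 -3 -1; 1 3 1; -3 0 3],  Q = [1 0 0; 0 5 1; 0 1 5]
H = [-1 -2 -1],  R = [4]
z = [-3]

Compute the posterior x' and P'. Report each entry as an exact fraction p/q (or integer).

x̄ = F·x = [12, -10, -15]
P̄ = F·P·Fᵀ + Q = [32 -31 -12; -31 37 10; -12 10 50]
y = z − H·x̄ = [-26]
S = H·P̄·Hᵀ + R = [126]
K = P̄·Hᵀ·S⁻¹ = [1/3; -53/126; -29/63]
x' = x̄ + K·y = [10/3, 59/63, -191/63]
P' = (I − K·H)·P̄ = [18 -40/3 22/3; -40/3 1853/126 -907/63; 22/3 -907/63 1468/63]

x' = [10/3, 59/63, -191/63]
P' = [18 -40/3 22/3; -40/3 1853/126 -907/63; 22/3 -907/63 1468/63]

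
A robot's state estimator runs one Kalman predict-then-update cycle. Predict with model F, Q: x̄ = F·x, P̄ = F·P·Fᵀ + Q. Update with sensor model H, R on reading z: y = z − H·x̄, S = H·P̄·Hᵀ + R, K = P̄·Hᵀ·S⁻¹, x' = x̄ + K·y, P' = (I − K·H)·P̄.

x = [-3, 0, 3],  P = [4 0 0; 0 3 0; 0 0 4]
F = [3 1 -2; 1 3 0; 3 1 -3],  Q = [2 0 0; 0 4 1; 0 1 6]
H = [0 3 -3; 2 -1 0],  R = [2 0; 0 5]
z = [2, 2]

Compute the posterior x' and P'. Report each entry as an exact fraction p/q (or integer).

x̄ = F·x = [-15, -3, -18]
P̄ = F·P·Fᵀ + Q = [57 21 63; 21 35 22; 63 22 81]
y = z − H·x̄ = [-43, 29]
S = H·P̄·Hᵀ + R = [650 -291; -291 184]
K = P̄·Hᵀ·S⁻¹ = [3879/34919 23784/34919; 9213/34919 15899/34919; -2304/34919 16093/34919]
x' = x̄ + K·y = [-846/34919, -39845/34919, -62773/34919]
P' = (I − K·H)·P̄ = [267225/34919 415530/34919 412944/34919; 415530/34919 751565/34919 745423/34919; 412944/34919 745423/34919 746959/34919]

x' = [-846/34919, -39845/34919, -62773/34919]
P' = [267225/34919 415530/34919 412944/34919; 415530/34919 751565/34919 745423/34919; 412944/34919 745423/34919 746959/34919]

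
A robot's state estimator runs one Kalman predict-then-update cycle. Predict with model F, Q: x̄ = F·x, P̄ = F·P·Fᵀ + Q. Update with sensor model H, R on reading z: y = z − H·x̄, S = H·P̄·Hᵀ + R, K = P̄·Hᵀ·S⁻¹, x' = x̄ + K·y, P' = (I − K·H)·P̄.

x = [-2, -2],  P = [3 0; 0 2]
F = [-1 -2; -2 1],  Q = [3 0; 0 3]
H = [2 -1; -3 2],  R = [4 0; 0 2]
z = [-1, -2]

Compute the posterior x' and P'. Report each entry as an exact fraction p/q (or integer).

x' = [394/263, 407/263]
P' = [1081/263 1642/263; 1642/263 2608/263]

x̄ = F·x = [6, 2]
P̄ = F·P·Fᵀ + Q = [14 2; 2 17]
y = z − H·x̄ = [-11, 12]
S = H·P̄·Hᵀ + R = [69 -104; -104 172]
K = P̄·Hᵀ·S⁻¹ = [130/263 41/526; 169/263 145/263]
x' = x̄ + K·y = [394/263, 407/263]
P' = (I − K·H)·P̄ = [1081/263 1642/263; 1642/263 2608/263]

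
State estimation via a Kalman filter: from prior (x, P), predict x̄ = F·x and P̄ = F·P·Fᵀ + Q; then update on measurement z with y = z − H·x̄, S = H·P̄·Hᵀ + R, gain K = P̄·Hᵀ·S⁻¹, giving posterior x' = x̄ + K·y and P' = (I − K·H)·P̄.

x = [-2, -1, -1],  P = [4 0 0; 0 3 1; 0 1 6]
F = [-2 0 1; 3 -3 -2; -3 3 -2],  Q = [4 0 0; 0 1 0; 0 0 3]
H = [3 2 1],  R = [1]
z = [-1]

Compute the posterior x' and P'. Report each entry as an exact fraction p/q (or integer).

x̄ = F·x = [3, -1, 5]
P̄ = F·P·Fᵀ + Q = [26 -39 15; -39 100 -39; 15 -39 78]
y = z − H·x̄ = [-13]
S = H·P̄·Hᵀ + R = [179]
K = P̄·Hᵀ·S⁻¹ = [15/179; 44/179; 45/179]
x' = x̄ + K·y = [342/179, -751/179, 310/179]
P' = (I − K·H)·P̄ = [4429/179 -7641/179 2010/179; -7641/179 15964/179 -8961/179; 2010/179 -8961/179 11937/179]

x' = [342/179, -751/179, 310/179]
P' = [4429/179 -7641/179 2010/179; -7641/179 15964/179 -8961/179; 2010/179 -8961/179 11937/179]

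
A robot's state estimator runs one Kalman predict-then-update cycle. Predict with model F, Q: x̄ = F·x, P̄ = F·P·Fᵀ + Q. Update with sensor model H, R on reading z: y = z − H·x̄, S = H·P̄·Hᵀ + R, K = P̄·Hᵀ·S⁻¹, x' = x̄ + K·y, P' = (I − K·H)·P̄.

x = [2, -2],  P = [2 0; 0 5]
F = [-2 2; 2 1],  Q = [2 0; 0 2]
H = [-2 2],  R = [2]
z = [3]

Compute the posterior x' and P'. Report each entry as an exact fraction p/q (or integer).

x' = [-188/83, -55/83]
P' = [922/83 894/83; 894/83 907/83]

x̄ = F·x = [-8, 2]
P̄ = F·P·Fᵀ + Q = [30 2; 2 15]
y = z − H·x̄ = [-17]
S = H·P̄·Hᵀ + R = [166]
K = P̄·Hᵀ·S⁻¹ = [-28/83; 13/83]
x' = x̄ + K·y = [-188/83, -55/83]
P' = (I − K·H)·P̄ = [922/83 894/83; 894/83 907/83]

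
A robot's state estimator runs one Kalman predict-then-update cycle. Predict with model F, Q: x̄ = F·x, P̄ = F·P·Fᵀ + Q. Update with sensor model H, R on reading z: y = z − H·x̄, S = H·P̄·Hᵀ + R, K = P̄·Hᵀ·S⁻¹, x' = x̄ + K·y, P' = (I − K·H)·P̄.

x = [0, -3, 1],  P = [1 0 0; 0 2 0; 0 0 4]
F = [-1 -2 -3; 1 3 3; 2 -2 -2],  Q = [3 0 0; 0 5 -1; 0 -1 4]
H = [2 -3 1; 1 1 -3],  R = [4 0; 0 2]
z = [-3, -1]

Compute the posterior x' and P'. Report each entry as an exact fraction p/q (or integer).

x' = [-274364/158219, -1058/3859, -50479/158219]
P' = [390042/158219 7014/3859 213314/158219; 7014/3859 7250/3859 4786/3859; 213314/158219 4786/3859 167166/158219]

x̄ = F·x = [3, -6, 4]
P̄ = F·P·Fᵀ + Q = [48 -49 30; -49 60 -35; 30 -35 32]
y = z − H·x̄ = [-31, 14]
S = H·P̄·Hᵀ + R = [1686 -631; -631 330]
K = P̄·Hᵀ·S⁻¹ = [32669/158219 18837/158219; -734/3859 -47/3859; 1279/158219 -45979/158219]
x' = x̄ + K·y = [-274364/158219, -1058/3859, -50479/158219]
P' = (I − K·H)·P̄ = [390042/158219 7014/3859 213314/158219; 7014/3859 7250/3859 4786/3859; 213314/158219 4786/3859 167166/158219]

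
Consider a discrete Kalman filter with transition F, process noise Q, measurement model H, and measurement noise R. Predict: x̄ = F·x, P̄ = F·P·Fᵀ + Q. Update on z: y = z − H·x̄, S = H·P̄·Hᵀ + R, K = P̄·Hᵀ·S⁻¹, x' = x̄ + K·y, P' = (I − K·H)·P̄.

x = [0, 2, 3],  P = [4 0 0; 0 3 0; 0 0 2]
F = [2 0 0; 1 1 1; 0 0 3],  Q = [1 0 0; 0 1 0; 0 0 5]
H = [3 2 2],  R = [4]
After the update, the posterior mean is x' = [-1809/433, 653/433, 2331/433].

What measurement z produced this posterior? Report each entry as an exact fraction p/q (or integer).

z = [1]

x̄ = F·x = [0, 5, 9]
P̄ = F·P·Fᵀ + Q = [17 8 0; 8 10 6; 0 6 23]
S = H·P̄·Hᵀ + R = [433]
K = P̄·Hᵀ·S⁻¹ = [67/433; 56/433; 58/433]
x' − x̄ = [-1809/433, -1512/433, -1566/433] = K·y
y = (KᵀK)⁻¹·Kᵀ·(x' − x̄) = [-27]
z = y + H·x̄ = [-27] + [28] = [1]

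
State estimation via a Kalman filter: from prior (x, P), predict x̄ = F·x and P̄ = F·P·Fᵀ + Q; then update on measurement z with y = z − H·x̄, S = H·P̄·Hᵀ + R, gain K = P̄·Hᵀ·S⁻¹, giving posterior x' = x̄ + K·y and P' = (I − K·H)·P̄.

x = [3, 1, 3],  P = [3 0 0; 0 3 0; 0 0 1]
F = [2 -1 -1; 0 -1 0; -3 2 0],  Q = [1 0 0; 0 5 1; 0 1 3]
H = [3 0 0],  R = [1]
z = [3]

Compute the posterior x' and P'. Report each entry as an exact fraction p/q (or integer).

x̄ = F·x = [2, -1, -7]
P̄ = F·P·Fᵀ + Q = [17 3 -24; 3 8 -5; -24 -5 42]
y = z − H·x̄ = [-3]
S = H·P̄·Hᵀ + R = [154]
K = P̄·Hᵀ·S⁻¹ = [51/154; 9/154; -36/77]
x' = x̄ + K·y = [155/154, -181/154, -431/77]
P' = (I − K·H)·P̄ = [17/154 3/154 -12/77; 3/154 1151/154 -61/77; -12/77 -61/77 642/77]

x' = [155/154, -181/154, -431/77]
P' = [17/154 3/154 -12/77; 3/154 1151/154 -61/77; -12/77 -61/77 642/77]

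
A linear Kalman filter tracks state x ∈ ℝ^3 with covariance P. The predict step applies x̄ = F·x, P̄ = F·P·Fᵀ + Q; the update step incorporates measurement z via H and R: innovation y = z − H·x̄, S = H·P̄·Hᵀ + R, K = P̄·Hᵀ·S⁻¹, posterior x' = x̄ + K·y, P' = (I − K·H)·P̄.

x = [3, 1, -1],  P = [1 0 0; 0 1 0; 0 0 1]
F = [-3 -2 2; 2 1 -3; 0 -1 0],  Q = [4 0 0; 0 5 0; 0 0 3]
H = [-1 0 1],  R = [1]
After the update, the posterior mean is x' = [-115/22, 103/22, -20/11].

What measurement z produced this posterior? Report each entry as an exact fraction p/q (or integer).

z = [3]

x̄ = F·x = [-13, 10, -1]
P̄ = F·P·Fᵀ + Q = [21 -14 2; -14 19 -1; 2 -1 4]
S = H·P̄·Hᵀ + R = [22]
K = P̄·Hᵀ·S⁻¹ = [-19/22; 13/22; 1/11]
x' − x̄ = [171/22, -117/22, -9/11] = K·y
y = (KᵀK)⁻¹·Kᵀ·(x' − x̄) = [-9]
z = y + H·x̄ = [-9] + [12] = [3]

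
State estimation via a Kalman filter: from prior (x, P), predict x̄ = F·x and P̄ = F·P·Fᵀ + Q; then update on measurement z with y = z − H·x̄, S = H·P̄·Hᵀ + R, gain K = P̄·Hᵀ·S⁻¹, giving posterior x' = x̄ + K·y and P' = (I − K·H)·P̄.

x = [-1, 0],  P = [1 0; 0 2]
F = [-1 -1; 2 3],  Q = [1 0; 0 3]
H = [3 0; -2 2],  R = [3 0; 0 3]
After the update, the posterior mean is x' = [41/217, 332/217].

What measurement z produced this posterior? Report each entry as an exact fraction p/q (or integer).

z = [1, 3]

x̄ = F·x = [1, -2]
P̄ = F·P·Fᵀ + Q = [4 -8; -8 25]
S = H·P̄·Hᵀ + R = [39 -72; -72 183]
K = P̄·Hᵀ·S⁻¹ = [52/217 -8/217; 40/217 94/217]
x' − x̄ = [-176/217, 766/217] = K·y
y = (KᵀK)⁻¹·Kᵀ·(x' − x̄) = [-2, 9]
z = y + H·x̄ = [-2, 9] + [3, -6] = [1, 3]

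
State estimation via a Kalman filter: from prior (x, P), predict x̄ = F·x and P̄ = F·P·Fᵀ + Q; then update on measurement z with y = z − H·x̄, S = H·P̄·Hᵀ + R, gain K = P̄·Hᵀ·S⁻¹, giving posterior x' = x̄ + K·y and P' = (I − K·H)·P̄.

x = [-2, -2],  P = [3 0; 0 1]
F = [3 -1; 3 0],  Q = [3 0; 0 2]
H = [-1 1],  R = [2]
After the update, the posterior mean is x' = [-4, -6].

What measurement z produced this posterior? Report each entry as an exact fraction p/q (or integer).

x̄ = F·x = [-4, -6]
P̄ = F·P·Fᵀ + Q = [31 27; 27 29]
S = H·P̄·Hᵀ + R = [8]
K = P̄·Hᵀ·S⁻¹ = [-1/2; 1/4]
x' − x̄ = [0, 0] = K·y
y = (KᵀK)⁻¹·Kᵀ·(x' − x̄) = [0]
z = y + H·x̄ = [0] + [-2] = [-2]

z = [-2]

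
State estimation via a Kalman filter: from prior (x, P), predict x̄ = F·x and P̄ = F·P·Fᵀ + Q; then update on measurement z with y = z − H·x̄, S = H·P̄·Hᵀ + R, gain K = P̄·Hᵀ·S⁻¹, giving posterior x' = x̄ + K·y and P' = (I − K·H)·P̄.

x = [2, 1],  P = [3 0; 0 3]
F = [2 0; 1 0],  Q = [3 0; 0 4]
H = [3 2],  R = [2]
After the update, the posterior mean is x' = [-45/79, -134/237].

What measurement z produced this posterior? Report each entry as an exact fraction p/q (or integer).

x̄ = F·x = [4, 2]
P̄ = F·P·Fᵀ + Q = [15 6; 6 7]
S = H·P̄·Hᵀ + R = [237]
K = P̄·Hᵀ·S⁻¹ = [19/79; 32/237]
x' − x̄ = [-361/79, -608/237] = K·y
y = (KᵀK)⁻¹·Kᵀ·(x' − x̄) = [-19]
z = y + H·x̄ = [-19] + [16] = [-3]

z = [-3]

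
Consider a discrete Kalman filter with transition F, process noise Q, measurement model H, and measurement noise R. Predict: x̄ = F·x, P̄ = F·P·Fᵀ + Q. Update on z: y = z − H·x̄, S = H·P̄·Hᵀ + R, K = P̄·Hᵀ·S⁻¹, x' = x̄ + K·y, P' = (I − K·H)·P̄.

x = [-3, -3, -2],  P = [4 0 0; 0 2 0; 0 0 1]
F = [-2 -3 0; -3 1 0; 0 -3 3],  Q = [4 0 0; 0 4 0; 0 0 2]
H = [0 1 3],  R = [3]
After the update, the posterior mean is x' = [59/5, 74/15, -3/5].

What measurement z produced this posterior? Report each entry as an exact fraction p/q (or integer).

z = [3]

x̄ = F·x = [15, 6, 3]
P̄ = F·P·Fᵀ + Q = [38 18 18; 18 42 -6; 18 -6 29]
S = H·P̄·Hᵀ + R = [270]
K = P̄·Hᵀ·S⁻¹ = [4/15; 4/45; 3/10]
x' − x̄ = [-16/5, -16/15, -18/5] = K·y
y = (KᵀK)⁻¹·Kᵀ·(x' − x̄) = [-12]
z = y + H·x̄ = [-12] + [15] = [3]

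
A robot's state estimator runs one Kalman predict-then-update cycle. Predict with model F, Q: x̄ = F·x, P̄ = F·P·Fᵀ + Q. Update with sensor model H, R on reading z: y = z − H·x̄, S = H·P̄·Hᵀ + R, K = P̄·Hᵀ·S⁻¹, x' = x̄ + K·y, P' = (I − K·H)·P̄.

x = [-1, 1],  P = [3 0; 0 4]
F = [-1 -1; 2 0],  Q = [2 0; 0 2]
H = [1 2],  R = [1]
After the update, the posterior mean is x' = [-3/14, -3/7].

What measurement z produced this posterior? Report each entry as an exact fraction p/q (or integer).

x̄ = F·x = [0, -2]
P̄ = F·P·Fᵀ + Q = [9 -6; -6 14]
S = H·P̄·Hᵀ + R = [42]
K = P̄·Hᵀ·S⁻¹ = [-1/14; 11/21]
x' − x̄ = [-3/14, 11/7] = K·y
y = (KᵀK)⁻¹·Kᵀ·(x' − x̄) = [3]
z = y + H·x̄ = [3] + [-4] = [-1]

z = [-1]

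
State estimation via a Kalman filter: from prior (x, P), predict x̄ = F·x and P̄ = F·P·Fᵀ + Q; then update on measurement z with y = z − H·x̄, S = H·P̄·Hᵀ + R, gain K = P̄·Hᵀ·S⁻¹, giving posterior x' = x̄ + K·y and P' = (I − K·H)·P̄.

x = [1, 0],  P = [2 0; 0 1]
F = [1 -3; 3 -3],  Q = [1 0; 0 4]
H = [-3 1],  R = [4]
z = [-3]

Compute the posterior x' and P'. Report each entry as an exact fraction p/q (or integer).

x̄ = F·x = [1, 3]
P̄ = F·P·Fᵀ + Q = [12 15; 15 31]
y = z − H·x̄ = [-3]
S = H·P̄·Hᵀ + R = [53]
K = P̄·Hᵀ·S⁻¹ = [-21/53; -14/53]
x' = x̄ + K·y = [116/53, 201/53]
P' = (I − K·H)·P̄ = [195/53 501/53; 501/53 1447/53]

x' = [116/53, 201/53]
P' = [195/53 501/53; 501/53 1447/53]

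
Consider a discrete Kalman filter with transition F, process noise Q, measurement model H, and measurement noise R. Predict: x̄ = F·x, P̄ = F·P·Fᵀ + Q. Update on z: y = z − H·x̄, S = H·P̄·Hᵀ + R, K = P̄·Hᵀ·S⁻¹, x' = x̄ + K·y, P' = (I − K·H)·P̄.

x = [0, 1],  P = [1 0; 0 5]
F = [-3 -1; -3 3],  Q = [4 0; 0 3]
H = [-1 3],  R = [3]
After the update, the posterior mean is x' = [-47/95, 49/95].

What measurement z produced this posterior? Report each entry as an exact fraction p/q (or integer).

x̄ = F·x = [-1, 3]
P̄ = F·P·Fᵀ + Q = [18 -6; -6 57]
S = H·P̄·Hᵀ + R = [570]
K = P̄·Hᵀ·S⁻¹ = [-6/95; 59/190]
x' − x̄ = [48/95, -236/95] = K·y
y = (KᵀK)⁻¹·Kᵀ·(x' − x̄) = [-8]
z = y + H·x̄ = [-8] + [10] = [2]

z = [2]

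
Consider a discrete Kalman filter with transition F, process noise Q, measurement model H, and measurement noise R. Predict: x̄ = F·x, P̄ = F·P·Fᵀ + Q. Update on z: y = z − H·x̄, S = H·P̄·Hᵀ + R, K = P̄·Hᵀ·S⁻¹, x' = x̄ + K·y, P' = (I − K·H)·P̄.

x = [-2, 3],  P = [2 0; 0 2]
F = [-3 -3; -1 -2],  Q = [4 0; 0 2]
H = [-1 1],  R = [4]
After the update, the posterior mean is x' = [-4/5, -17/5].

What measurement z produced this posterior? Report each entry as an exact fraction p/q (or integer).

x̄ = F·x = [-3, -4]
P̄ = F·P·Fᵀ + Q = [40 18; 18 12]
S = H·P̄·Hᵀ + R = [20]
K = P̄·Hᵀ·S⁻¹ = [-11/10; -3/10]
x' − x̄ = [11/5, 3/5] = K·y
y = (KᵀK)⁻¹·Kᵀ·(x' − x̄) = [-2]
z = y + H·x̄ = [-2] + [-1] = [-3]

z = [-3]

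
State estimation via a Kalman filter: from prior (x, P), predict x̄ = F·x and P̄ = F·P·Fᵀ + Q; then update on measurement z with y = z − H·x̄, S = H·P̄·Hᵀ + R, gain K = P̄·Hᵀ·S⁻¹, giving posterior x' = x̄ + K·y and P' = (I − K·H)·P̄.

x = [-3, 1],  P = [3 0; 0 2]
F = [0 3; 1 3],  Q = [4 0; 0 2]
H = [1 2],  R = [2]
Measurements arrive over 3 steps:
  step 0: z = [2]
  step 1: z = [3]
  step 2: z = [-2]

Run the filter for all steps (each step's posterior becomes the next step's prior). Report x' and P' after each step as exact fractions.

step 0: x̄ = F·x = [3, 0]
step 0: P̄ = F·P·Fᵀ + Q = [22 18; 18 23]
step 0: y = z − H·x̄ = [-1]
step 0: S = H·P̄·Hᵀ + R = [188]
step 0: K = P̄·Hᵀ·S⁻¹ = [29/94; 16/47]
step 0: x' = x̄ + K·y = [253/94, -16/47]
step 0: P' = (I − K·H)·P̄ = [193/47 -82/47; -82/47 57/47]
step 1: x̄ = F·x = [-48/47, 157/94]
step 1: P̄ = F·P·Fᵀ + Q = [701/47 267/47; 267/47 308/47]
step 1: y = z − H·x̄ = [32/47]
step 1: S = H·P̄·Hᵀ + R = [3095/47]
step 1: K = P̄·Hᵀ·S⁻¹ = [247/619; 883/3095]
step 1: x' = x̄ + K·y = [-464/619, 11541/6190]
step 1: P' = (I − K·H)·P̄ = [2742/619 -1124/619; -1124/619 3693/3095]
step 2: x̄ = F·x = [34623/6190, 29983/6190]
step 2: P̄ = F·P·Fᵀ + Q = [45617/3095 16377/3095; 16377/3095 19417/3095]
step 2: y = z − H·x̄ = [-106969/6190]
step 2: S = H·P̄·Hᵀ + R = [194983/3095]
step 2: K = P̄·Hᵀ·S⁻¹ = [78371/194983; 55211/194983]
step 2: x' = x̄ + K·y = [-263711/194983, -9643/194983]
step 2: P' = (I − K·H)·P̄ = [889346/194983 -366302/194983; -366302/194983 238362/194983]

step 0: x' = [253/94, -16/47], P' = [193/47 -82/47; -82/47 57/47]
step 1: x' = [-464/619, 11541/6190], P' = [2742/619 -1124/619; -1124/619 3693/3095]
step 2: x' = [-263711/194983, -9643/194983], P' = [889346/194983 -366302/194983; -366302/194983 238362/194983]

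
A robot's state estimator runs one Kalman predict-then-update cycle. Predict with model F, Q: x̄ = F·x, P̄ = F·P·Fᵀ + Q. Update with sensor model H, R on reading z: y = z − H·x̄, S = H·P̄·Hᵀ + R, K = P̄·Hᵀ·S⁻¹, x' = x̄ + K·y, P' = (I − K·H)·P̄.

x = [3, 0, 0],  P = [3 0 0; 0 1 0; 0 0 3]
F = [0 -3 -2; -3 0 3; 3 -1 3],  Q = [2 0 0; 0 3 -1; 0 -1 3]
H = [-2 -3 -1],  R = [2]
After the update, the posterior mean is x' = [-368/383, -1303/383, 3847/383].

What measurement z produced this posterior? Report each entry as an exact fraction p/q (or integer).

z = [2]

x̄ = F·x = [0, -9, 9]
P̄ = F·P·Fᵀ + Q = [23 -18 -15; -18 57 -1; -15 -1 58]
S = H·P̄·Hᵀ + R = [383]
K = P̄·Hᵀ·S⁻¹ = [23/383; -134/383; -25/383]
x' − x̄ = [-368/383, 2144/383, 400/383] = K·y
y = (KᵀK)⁻¹·Kᵀ·(x' − x̄) = [-16]
z = y + H·x̄ = [-16] + [18] = [2]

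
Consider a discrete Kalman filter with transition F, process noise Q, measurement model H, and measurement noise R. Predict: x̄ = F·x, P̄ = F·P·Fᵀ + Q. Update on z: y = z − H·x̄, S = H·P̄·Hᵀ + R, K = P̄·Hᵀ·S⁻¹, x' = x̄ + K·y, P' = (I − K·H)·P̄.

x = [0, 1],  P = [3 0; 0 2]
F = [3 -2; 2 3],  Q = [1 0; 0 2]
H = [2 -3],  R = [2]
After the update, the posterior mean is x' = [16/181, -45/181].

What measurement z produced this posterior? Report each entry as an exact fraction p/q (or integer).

x̄ = F·x = [-2, 3]
P̄ = F·P·Fᵀ + Q = [36 6; 6 32]
S = H·P̄·Hᵀ + R = [362]
K = P̄·Hᵀ·S⁻¹ = [27/181; -42/181]
x' − x̄ = [378/181, -588/181] = K·y
y = (KᵀK)⁻¹·Kᵀ·(x' − x̄) = [14]
z = y + H·x̄ = [14] + [-13] = [1]

z = [1]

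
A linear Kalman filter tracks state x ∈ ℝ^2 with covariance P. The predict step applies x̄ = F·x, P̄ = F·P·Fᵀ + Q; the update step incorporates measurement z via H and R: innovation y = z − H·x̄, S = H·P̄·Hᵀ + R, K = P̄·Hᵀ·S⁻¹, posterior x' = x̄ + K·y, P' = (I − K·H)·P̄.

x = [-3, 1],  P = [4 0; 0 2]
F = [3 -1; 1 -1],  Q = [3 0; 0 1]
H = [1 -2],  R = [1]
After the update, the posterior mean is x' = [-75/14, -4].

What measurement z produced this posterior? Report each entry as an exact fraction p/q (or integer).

z = [3]

x̄ = F·x = [-10, -4]
P̄ = F·P·Fᵀ + Q = [41 14; 14 7]
S = H·P̄·Hᵀ + R = [14]
K = P̄·Hᵀ·S⁻¹ = [13/14; 0]
x' − x̄ = [65/14, 0] = K·y
y = (KᵀK)⁻¹·Kᵀ·(x' − x̄) = [5]
z = y + H·x̄ = [5] + [-2] = [3]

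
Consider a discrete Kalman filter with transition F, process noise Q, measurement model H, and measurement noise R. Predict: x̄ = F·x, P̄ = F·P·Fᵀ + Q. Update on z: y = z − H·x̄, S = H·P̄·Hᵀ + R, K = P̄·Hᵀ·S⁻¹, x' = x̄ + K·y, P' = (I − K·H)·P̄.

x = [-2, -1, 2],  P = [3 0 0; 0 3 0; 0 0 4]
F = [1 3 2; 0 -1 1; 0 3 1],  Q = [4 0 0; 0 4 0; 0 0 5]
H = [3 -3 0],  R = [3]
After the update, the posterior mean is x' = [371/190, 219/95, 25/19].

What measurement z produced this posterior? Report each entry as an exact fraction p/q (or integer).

x̄ = F·x = [-1, 3, -1]
P̄ = F·P·Fᵀ + Q = [50 -1 35; -1 11 -5; 35 -5 36]
S = H·P̄·Hᵀ + R = [570]
K = P̄·Hᵀ·S⁻¹ = [51/190; -6/95; 4/19]
x' − x̄ = [561/190, -66/95, 44/19] = K·y
y = (KᵀK)⁻¹·Kᵀ·(x' − x̄) = [11]
z = y + H·x̄ = [11] + [-12] = [-1]

z = [-1]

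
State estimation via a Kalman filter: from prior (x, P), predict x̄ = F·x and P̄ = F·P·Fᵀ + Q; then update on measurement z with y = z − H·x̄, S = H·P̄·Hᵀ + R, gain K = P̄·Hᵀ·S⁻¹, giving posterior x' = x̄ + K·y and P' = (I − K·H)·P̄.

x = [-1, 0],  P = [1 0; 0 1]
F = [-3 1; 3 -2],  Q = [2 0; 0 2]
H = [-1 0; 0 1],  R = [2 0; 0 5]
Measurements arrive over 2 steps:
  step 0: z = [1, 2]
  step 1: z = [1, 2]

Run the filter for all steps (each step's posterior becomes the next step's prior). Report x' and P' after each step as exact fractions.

step 0: x̄ = F·x = [3, -3]
step 0: P̄ = F·P·Fᵀ + Q = [12 -11; -11 15]
step 0: y = z − H·x̄ = [4, 5]
step 0: S = H·P̄·Hᵀ + R = [14 11; 11 20]
step 0: K = P̄·Hᵀ·S⁻¹ = [-119/159 -22/159; 55/159 89/159]
step 0: x' = x̄ + K·y = [-109/159, 188/159]
step 0: P' = (I − K·H)·P̄ = [238/159 -110/159; -110/159 445/159]
step 1: x̄ = F·x = [515/159, -703/159]
step 1: P̄ = F·P·Fᵀ + Q = [3565/159 -4022/159; -4022/159 5560/159]
step 1: y = z − H·x̄ = [674/159, 1021/159]
step 1: S = H·P̄·Hᵀ + R = [3883/159 4022/159; 4022/159 6355/159]
step 1: K = P̄·Hᵀ·S⁻¹ = [-40749/53459 -8044/53459; 20110/53459 34044/53459]
step 1: x' = x̄ + K·y = [-51235/53459, 67493/53459]
step 1: P' = (I − K·H)·P̄ = [81498/53459 -40220/53459; -40220/53459 170220/53459]

step 0: x' = [-109/159, 188/159], P' = [238/159 -110/159; -110/159 445/159]
step 1: x' = [-51235/53459, 67493/53459], P' = [81498/53459 -40220/53459; -40220/53459 170220/53459]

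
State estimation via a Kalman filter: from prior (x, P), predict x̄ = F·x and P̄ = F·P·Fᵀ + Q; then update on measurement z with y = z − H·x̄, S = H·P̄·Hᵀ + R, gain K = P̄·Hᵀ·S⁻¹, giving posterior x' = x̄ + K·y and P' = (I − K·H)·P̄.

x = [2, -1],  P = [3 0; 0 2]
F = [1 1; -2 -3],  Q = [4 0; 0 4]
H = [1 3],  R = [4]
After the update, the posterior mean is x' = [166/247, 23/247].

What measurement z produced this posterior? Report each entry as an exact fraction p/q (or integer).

x̄ = F·x = [1, -1]
P̄ = F·P·Fᵀ + Q = [9 -12; -12 34]
S = H·P̄·Hᵀ + R = [247]
K = P̄·Hᵀ·S⁻¹ = [-27/247; 90/247]
x' − x̄ = [-81/247, 270/247] = K·y
y = (KᵀK)⁻¹·Kᵀ·(x' − x̄) = [3]
z = y + H·x̄ = [3] + [-2] = [1]

z = [1]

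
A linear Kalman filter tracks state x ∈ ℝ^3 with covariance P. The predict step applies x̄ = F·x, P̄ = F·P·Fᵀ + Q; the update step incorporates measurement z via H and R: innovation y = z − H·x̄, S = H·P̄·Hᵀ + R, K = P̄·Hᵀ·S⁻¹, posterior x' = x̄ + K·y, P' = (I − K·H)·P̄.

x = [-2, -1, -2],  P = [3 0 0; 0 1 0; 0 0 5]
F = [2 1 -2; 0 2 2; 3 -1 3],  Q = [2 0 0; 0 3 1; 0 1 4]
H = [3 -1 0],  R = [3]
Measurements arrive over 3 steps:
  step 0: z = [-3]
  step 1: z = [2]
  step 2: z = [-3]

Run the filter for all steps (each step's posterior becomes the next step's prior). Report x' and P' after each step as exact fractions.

step 0: x̄ = F·x = [-1, -6, -11]
step 0: P̄ = F·P·Fᵀ + Q = [35 -18 -13; -18 27 29; -13 29 77]
step 0: y = z − H·x̄ = [-6]
step 0: S = H·P̄·Hᵀ + R = [453]
step 0: K = P̄·Hᵀ·S⁻¹ = [41/151; -27/151; -68/453]
step 0: x' = x̄ + K·y = [-397/151, -744/151, -1525/151]
step 0: P' = (I − K·H)·P̄ = [242/151 603/151 825/151; 603/151 1890/151 2543/151; 825/151 2543/151 30257/453]
step 1: x̄ = F·x = [1512/151, -4538/151, -5022/151]
step 1: P̄ = F·P·Fᵀ + Q = [87428/453 -107810/453 -47634/151; -107810/453 206099/453 75625/151; -47634/151 75625/151 91417/151]
step 1: y = z − H·x̄ = [-8772/151]
step 1: S = H·P̄·Hᵀ + R = [1641170/453]
step 1: K = P̄·Hᵀ·S⁻¹ = [185047/820585; -529529/1641170; -655581/1641170]
step 1: x' = x̄ + K·y = [-2533164/820585, -9280136/820585, -8249004/820585]
step 1: P' = (I − K·H)·P̄ = [7190554/820585 21016521/820585 8940529/820585; 21016521/820585 127687713/1641170 55609917/1641170; 8940529/820585 55609917/1641170 44825753/1641170]
step 2: x̄ = F·x = [2151544/820585, -7011656/164117, -23066368/820585]
step 2: P̄ = F·P·Fᵀ + Q = [170441533/1641170 20450898/164117 4863522/820585; 20450898/164117 113985671/164117 59714453/164117; 4863522/820585 59714453/164117 201557716/820585]
step 2: y = z − H·x̄ = [-43974667/820585]
step 2: S = H·P̄·Hᵀ + R = [1451700137/1641170]
step 2: K = P̄·Hᵀ·S⁻¹ = [306815619/1451700137; -526329770/1451700137; -567963398/1451700137]
step 2: x' = x̄ + K·y = [-12635763457/1451700137, -33816037962/1451700137, -10369977870/1451700137]
step 2: P' = (I − K·H)·P̄ = [93405419758/1451700137 279295812417/1451700137 114784448067/1451700137; 279295812417/1451700137 839466426561/1451700137 346057234395/1451700137; 114784448067/1451700137 346057234395/1451700137 160020172434/1451700137]

step 0: x' = [-397/151, -744/151, -1525/151], P' = [242/151 603/151 825/151; 603/151 1890/151 2543/151; 825/151 2543/151 30257/453]
step 1: x' = [-2533164/820585, -9280136/820585, -8249004/820585], P' = [7190554/820585 21016521/820585 8940529/820585; 21016521/820585 127687713/1641170 55609917/1641170; 8940529/820585 55609917/1641170 44825753/1641170]
step 2: x' = [-12635763457/1451700137, -33816037962/1451700137, -10369977870/1451700137], P' = [93405419758/1451700137 279295812417/1451700137 114784448067/1451700137; 279295812417/1451700137 839466426561/1451700137 346057234395/1451700137; 114784448067/1451700137 346057234395/1451700137 160020172434/1451700137]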